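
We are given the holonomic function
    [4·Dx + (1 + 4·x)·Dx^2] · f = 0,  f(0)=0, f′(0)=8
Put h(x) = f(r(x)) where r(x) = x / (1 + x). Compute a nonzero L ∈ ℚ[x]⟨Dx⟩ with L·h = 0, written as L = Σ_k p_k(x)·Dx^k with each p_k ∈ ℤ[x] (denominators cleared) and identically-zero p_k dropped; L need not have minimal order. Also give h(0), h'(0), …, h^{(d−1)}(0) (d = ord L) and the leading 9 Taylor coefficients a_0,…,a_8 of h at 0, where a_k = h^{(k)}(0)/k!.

f: a_k = 0, 8, -16, 128/3, -128, 2048/5, -4096/3, 32768/7, -16384, …
Change of var in L_f (x↦r) gives L₀.
L = (6 + 10·x)·Dx + (1 + 6·x + 5·x^2)·Dx^2  (order 2).
h: a_k = 0, 8, -24, 248/3, -312, 6248/5, -5208, 156248/7, -97656, …
ICs: h(0) = 0, h′(0) = 8.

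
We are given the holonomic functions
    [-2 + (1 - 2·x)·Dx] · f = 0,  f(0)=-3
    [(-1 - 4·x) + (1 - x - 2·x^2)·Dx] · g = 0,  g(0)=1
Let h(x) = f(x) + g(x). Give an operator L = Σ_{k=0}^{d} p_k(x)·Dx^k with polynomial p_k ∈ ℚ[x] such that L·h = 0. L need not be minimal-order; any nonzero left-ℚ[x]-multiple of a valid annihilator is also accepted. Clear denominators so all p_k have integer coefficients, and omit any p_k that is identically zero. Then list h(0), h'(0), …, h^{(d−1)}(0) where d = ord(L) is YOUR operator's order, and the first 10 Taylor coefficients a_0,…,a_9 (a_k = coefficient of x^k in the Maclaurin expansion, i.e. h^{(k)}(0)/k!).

f: a_k = -3, -6, -12, -24, -48, -96, -192, -384, -768, -1536, …
g: a_k = 1, 1, 3, 5, 11, 21, 43, 85, 171, 341, …
h₀=f+g: left-lcm gives L₀, ord ≤ 2.
L = -4 + (-2 - 8·x)·Dx + (1 - x - 2·x^2)·Dx^2  (order 2).
h: a_k = -2, -5, -9, -19, -37, -75, -149, -299, -597, -1195, …
ICs: h(0) = -2, h′(0) = -5.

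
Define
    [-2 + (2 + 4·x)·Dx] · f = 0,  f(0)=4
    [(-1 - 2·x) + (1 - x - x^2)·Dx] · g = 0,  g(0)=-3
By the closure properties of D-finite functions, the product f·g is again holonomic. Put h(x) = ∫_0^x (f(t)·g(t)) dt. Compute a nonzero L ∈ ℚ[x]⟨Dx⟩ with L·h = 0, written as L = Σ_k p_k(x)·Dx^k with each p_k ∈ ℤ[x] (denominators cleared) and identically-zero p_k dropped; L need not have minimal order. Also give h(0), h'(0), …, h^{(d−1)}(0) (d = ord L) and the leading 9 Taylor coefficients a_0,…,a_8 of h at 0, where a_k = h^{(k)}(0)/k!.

L = (2 + 3·x + 3·x^2)·Dx + (-1 - x + 3·x^2 + 2·x^3)·Dx^2  (order 2).
h: a_k = 0, -12, -12, -10, -15, -33/2, -51/2, -879/28, -795/16, …
ICs: h(0) = 0, h′(0) = -12.

f: a_k = 4, 4, -2, 2, -5/2, 7/2, -21/4, 33/4, -429/32, …
g: a_k = -3, -3, -6, -9, -15, -24, -39, -63, -102, …
f·g: L₀ = L_f ⊗_s L_g, ord ≤ 1·1.
h=∫h₀ ⇒ L = L₀·Dx.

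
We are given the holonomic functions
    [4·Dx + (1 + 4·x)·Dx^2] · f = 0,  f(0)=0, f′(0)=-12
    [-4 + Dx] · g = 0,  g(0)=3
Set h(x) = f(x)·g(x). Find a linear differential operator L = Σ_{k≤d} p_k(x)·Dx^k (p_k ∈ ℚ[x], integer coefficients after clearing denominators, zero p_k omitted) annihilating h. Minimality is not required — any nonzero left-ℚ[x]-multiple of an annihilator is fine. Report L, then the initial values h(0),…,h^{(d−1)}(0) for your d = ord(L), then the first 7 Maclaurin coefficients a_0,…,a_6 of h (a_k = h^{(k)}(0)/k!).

L = 64·x + (-4 - 32·x)·Dx + (1 + 4·x)·Dx^2  (order 2).
h: a_k = 0, -36, -72, -192, 0, -3456/5, 1792, …
ICs: h(0) = 0, h′(0) = -36.

f: a_k = 0, -12, 24, -64, 192, -3072/5, 2048, …
g: a_k = 3, 12, 24, 32, 32, 128/5, 256/15, …
Product ⇒ symmetric product L₀, ord ≤ 2.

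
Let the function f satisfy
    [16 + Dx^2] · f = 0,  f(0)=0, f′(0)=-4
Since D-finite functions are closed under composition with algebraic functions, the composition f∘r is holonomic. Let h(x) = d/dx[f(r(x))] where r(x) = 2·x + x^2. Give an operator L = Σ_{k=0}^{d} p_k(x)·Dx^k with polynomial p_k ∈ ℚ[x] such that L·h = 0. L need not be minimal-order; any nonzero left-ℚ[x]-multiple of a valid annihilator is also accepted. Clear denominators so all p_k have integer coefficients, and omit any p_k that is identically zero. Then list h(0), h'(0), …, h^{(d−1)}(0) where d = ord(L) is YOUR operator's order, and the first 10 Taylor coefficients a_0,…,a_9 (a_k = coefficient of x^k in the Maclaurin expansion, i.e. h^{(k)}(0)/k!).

f: a_k = 0, -4, 0, 32/3, 0, -128/15, 0, 1024/315, 0, -2048/2835, …
L₀ from L_f via x↦r, Dx↦r'^{-1}Dx.
h=h₀': d/dx-closure on L₀ ⇒ L.
L = (67 + 256·x + 384·x^2 + 256·x^3 + 64·x^4) + (-3 - 3·x)·Dx + (1 + 2·x + x^2)·Dx^2  (order 2).
h: a_k = -8, -8, 256, 512, -3136/3, -4032, -83968/45, 401408/45, 4902656/315, 30976/21, …
ICs: h(0) = -8, h′(0) = -8.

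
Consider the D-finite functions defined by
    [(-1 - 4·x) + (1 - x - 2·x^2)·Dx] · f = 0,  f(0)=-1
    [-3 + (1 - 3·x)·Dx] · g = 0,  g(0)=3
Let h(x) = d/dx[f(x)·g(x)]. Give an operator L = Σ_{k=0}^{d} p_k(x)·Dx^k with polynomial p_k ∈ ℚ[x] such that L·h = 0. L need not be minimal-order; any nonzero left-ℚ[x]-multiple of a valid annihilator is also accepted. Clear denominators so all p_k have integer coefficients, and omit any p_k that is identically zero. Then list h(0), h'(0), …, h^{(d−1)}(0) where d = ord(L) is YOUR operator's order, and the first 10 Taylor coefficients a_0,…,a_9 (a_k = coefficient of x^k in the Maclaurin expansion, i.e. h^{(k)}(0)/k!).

f: a_k = -1, -1, -3, -5, -11, -21, -43, -85, -171, -341, …
g: a_k = 3, 9, 27, 81, 243, 729, 2187, 6561, 19683, 59049, …
h₀=f·g: eliminate ⇒ L₀, order ≤ 1·1.
Differentiate: ansatz ord ≤ ord L₀ ⇒ L.
L = (15 - 30·x - 69·x^2 + 48·x^3 + 216·x^4) + (-2 + 9·x + 3·x^2 - 47·x^3 + 15·x^4 + 54·x^5)·Dx  (order 1).
h: a_k = -12, -90, -450, -1932, -7560, -27990, -99750, -346104, -1177308, -3944850, …
ICs: h(0) = -12.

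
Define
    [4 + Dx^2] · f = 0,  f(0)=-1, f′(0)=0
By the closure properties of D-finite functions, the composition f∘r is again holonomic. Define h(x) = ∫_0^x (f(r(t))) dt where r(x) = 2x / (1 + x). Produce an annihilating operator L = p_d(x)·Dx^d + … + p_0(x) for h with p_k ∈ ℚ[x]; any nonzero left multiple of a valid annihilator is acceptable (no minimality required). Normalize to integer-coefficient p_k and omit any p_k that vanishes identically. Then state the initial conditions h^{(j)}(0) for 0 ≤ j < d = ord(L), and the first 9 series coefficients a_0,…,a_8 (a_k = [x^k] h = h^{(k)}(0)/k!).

L = 16·Dx + (2 + 6·x + 6·x^2 + 2·x^3)·Dx^2 + (1 + 4·x + 6·x^2 + 4·x^3 + x^4)·Dx^3  (order 3).
h: a_k = 0, -1, 0, 8/3, -4, 8/3, 16/9, -392/45, 82/5, …
ICs: h(0) = 0, h′(0) = -1, h′′(0) = 0.

f: a_k = -1, 0, 2, 0, -2/3, 0, 4/45, 0, -2/315, …
h₀=f(r): pull back L_f along r ⇒ L₀.
h=∫h₀ ⇒ L = L₀·Dx.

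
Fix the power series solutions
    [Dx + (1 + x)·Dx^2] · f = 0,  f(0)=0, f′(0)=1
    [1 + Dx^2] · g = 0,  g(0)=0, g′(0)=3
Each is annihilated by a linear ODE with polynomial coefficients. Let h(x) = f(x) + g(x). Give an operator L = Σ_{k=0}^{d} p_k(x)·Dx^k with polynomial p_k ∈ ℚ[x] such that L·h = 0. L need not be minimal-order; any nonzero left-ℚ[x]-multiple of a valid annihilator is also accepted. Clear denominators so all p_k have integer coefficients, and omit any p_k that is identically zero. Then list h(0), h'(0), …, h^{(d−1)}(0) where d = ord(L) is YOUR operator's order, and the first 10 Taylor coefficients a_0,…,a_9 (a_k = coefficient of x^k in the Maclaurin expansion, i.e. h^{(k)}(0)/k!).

f: a_k = 0, 1, -1/2, 1/3, -1/4, 1/5, -1/6, 1/7, -1/8, 1/9, …
g: a_k = 0, 3, 0, -1/2, 0, 1/40, 0, -1/1680, 0, 1/120960, …
f+g: L₀ = lclm(L_f,L_g), ord ≤ 2+2.
L = (7 + 2·x + x^2)·Dx + (3 + 5·x + 3·x^2 + x^3)·Dx^2 + (7 + 2·x + x^2)·Dx^3 + (3 + 5·x + 3·x^2 + x^3)·Dx^4  (order 4).
h: a_k = 0, 4, -1/2, -1/6, -1/4, 9/40, -1/6, 239/1680, -1/8, 13441/120960, …
ICs: h(0) = 0, h′(0) = 4, h′′(0) = -1, h′′′(0) = -1.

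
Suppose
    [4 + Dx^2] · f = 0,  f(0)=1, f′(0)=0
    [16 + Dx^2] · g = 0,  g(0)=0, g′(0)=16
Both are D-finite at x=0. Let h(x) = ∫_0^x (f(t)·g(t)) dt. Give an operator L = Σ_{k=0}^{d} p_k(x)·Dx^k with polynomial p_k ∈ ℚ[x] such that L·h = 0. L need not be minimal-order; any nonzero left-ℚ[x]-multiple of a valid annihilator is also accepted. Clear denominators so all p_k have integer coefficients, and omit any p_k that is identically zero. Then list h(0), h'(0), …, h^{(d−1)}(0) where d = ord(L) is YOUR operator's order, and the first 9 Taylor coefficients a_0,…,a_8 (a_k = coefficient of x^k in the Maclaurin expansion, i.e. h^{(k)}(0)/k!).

f: a_k = 1, 0, -2, 0, 2/3, 0, -4/45, 0, 2/315, …
g: a_k = 0, 16, 0, -128/3, 0, 512/15, 0, -4096/315, 0, …
Product ⇒ symmetric product L₀, ord ≤ 4.
∫: right-multiply L₀ by Dx.
L = 144·Dx + 40·Dx^3 + Dx^5  (order 5).
h: a_k = 0, 0, 8, 0, -56/3, 0, 976/45, 0, -4376/315, …
ICs: h(0) = 0, h′(0) = 0, h′′(0) = 16, h′′′(0) = 0, h′′′′(0) = -448.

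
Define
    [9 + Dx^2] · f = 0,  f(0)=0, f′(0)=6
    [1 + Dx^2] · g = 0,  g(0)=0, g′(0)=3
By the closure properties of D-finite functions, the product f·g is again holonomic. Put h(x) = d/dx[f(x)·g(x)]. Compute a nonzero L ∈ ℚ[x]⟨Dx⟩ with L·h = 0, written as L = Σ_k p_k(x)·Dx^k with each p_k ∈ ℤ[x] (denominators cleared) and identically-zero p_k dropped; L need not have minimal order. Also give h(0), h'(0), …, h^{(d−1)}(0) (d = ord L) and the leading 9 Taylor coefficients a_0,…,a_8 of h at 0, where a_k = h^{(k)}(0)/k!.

L = 64 + 20·Dx^2 + Dx^4  (order 4).
h: a_k = 0, 36, 0, -120, 0, 504/5, 0, -272/7, 0, …
ICs: h(0) = 0, h′(0) = 36, h′′(0) = 0, h′′′(0) = -720.

f: a_k = 0, 6, 0, -9, 0, 81/20, 0, -243/280, 0, …
g: a_k = 0, 3, 0, -1/2, 0, 1/40, 0, -1/1680, 0, …
Sym-product of L_f,L_g gives L₀ (≤ ord 4).
Derive L from L₀ (diff closure).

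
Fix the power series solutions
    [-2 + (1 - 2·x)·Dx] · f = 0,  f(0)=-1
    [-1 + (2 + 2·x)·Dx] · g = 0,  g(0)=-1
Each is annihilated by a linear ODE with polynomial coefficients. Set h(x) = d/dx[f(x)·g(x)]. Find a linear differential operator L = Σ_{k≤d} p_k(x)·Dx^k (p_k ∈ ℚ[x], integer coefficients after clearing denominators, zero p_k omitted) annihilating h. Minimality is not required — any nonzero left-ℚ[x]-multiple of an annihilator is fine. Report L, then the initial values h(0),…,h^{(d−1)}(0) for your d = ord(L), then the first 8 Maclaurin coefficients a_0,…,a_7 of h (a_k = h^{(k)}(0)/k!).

L = (39 + 60·x + 12·x^2) + (-10 + 6·x + 24·x^2 + 8·x^3)·Dx  (order 1).
h: a_k = 5/2, 39/4, 471/16, 2507/32, 50175/256, 240777/512, 2247483/2048, 10273779/4096, …
ICs: h(0) = 5/2.

f: a_k = -1, -2, -4, -8, -16, -32, -64, -128, …
g: a_k = -1, -1/2, 1/8, -1/16, 5/128, -7/256, 21/1024, -33/2048, …
f·g: L₀ = L_f ⊗_s L_g, ord ≤ 1·1.
h₀' ⇒ L via d/dx closure of L₀.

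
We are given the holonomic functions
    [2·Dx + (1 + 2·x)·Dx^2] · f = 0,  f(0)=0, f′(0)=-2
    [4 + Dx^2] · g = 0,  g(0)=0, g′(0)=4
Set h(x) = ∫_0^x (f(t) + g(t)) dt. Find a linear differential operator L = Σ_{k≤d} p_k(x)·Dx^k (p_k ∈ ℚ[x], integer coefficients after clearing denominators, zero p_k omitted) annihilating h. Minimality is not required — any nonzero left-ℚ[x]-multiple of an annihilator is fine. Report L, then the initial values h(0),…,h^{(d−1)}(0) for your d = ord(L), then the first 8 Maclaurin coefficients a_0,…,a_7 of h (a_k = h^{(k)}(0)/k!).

L = (56 + 32·x + 32·x^2)·Dx^2 + (12 + 40·x + 48·x^2 + 32·x^3)·Dx^3 + (14 + 8·x + 8·x^2)·Dx^4 + (3 + 10·x + 12·x^2 + 8·x^3)·Dx^5  (order 5).
h: a_k = 0, 0, 1, 2/3, -4/3, 4/5, -44/45, 32/21, …
ICs: h(0) = 0, h′(0) = 0, h′′(0) = 2, h′′′(0) = 4, h′′′′(0) = -32.

f: a_k = 0, -2, 2, -8/3, 4, -32/5, 32/3, -128/7, …
g: a_k = 0, 4, 0, -8/3, 0, 8/15, 0, -16/315, …
h₀=f+g: left-lcm gives L₀, ord ≤ 4.
h=∫₀ˣh₀: take L = L₀·Dx.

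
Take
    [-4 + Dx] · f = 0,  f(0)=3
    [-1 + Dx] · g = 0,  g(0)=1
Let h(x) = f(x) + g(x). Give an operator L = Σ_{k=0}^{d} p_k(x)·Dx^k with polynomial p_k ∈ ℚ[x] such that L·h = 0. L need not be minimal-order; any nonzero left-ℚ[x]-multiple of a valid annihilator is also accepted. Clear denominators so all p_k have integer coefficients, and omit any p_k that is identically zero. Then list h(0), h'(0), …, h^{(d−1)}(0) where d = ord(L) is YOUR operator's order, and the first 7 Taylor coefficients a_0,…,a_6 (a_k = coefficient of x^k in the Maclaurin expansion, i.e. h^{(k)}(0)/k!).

L = 4 - 5·Dx + Dx^2  (order 2).
h: a_k = 4, 13, 49/2, 193/6, 769/24, 3073/120, 12289/720, …
ICs: h(0) = 4, h′(0) = 13.

f: a_k = 3, 12, 24, 32, 32, 128/5, 256/15, …
g: a_k = 1, 1, 1/2, 1/6, 1/24, 1/120, 1/720, …
f+g: L₀ = lclm(L_f,L_g), ord ≤ 1+1.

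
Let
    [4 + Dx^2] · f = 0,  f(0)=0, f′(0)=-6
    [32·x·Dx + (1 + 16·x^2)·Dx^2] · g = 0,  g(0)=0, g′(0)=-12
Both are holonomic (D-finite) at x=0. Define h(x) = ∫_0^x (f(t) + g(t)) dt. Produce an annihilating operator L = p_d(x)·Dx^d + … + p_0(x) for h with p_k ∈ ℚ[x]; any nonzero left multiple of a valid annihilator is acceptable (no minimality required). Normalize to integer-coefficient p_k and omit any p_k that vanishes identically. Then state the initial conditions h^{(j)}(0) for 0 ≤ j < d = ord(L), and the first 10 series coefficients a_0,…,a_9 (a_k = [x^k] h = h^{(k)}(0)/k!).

L = (-6016·x + 102400·x^3 + 32768·x^5)·Dx^2 + (-28 + 1216·x^2 + 27648·x^4 + 16384·x^6)·Dx^3 + (-1504·x + 25600·x^3 + 8192·x^5)·Dx^4 + (-7 + 304·x^2 + 6912·x^4 + 4096·x^6)·Dx^5  (order 5).
h: a_k = 0, 0, -9, 0, 17, 0, -1538/15, 0, 92161/105, 0, …
ICs: h(0) = 0, h′(0) = 0, h′′(0) = -18, h′′′(0) = 0, h′′′′(0) = 408.

f: a_k = 0, -6, 0, 4, 0, -4/5, 0, 8/105, 0, -4/945, …
g: a_k = 0, -12, 0, 64, 0, -3072/5, 0, 49152/7, 0, -262144/3, …
f+g: L₀ = lclm(L_f,L_g), ord ≤ 2+2.
∫: right-multiply L₀ by Dx.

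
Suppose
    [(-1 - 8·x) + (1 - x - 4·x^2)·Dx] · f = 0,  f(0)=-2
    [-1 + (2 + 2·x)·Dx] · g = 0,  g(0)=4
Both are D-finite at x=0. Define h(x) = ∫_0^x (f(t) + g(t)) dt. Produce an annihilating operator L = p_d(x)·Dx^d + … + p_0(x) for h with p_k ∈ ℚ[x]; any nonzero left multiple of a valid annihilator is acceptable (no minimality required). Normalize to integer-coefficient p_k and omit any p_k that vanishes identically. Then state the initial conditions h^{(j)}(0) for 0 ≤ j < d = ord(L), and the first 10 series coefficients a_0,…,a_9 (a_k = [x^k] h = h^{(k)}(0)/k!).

f: a_k = -2, -2, -10, -18, -58, -130, -362, -882, -2330, -5858, …
g: a_k = 4, 2, -1/2, 1/4, -5/32, 7/64, -21/256, 33/512, -429/8192, 715/16384, …
Sum ⇒ L₀ = lclm(L_f,L_g) in ℚ(x)⟨Dx⟩.
h=∫h₀ ⇒ L = L₀·Dx.
L = (-21 - 75·x - 228·x^2 - 160·x^3)·Dx + (41 + 174·x + 609·x^2 + 872·x^3 + 400·x^4)·Dx^2 + (-2 - 38·x - 30·x^2 + 198·x^3 + 352·x^4 + 160·x^5)·Dx^3  (order 3).
h: a_k = 0, 2, 0, -7/2, -71/16, -1861/160, -2771/128, -92693/1792, -451551/4096, -19087789/73728, …
ICs: h(0) = 0, h′(0) = 2, h′′(0) = 0.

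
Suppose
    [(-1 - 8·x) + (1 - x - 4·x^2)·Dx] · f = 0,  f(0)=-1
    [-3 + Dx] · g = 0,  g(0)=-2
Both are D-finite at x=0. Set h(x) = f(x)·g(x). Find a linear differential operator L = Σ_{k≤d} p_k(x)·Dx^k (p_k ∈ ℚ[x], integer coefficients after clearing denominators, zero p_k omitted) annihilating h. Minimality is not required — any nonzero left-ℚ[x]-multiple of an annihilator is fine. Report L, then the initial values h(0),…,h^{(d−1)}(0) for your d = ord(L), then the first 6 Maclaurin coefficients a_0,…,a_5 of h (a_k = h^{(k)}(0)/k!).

f: a_k = -1, -1, -5, -9, -29, -65, …
g: a_k = -2, -6, -9, -9, -27/4, -81/20, …
Product ⇒ symmetric product L₀, ord ≤ 1.
L = (4 + 5·x - 12·x^2) + (-1 + x + 4·x^2)·Dx  (order 1).
h: a_k = 2, 8, 25, 66, 691/4, 2204/5, …
ICs: h(0) = 2.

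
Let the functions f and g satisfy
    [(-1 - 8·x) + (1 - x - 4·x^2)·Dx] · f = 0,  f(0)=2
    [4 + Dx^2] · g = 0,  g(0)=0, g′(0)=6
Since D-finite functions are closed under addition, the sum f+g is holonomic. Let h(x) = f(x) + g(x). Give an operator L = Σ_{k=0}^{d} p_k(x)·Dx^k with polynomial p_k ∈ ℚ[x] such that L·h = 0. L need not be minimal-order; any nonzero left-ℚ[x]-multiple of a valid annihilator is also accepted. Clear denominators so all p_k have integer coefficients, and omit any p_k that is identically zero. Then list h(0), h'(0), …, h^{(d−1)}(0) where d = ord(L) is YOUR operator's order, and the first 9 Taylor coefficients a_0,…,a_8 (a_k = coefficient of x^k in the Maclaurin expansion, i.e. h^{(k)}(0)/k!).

f: a_k = 2, 2, 10, 18, 58, 130, 362, 882, 2330, …
g: a_k = 0, 6, 0, -4, 0, 4/5, 0, -8/105, 0, …
Sum ⇒ L₀ = lclm(L_f,L_g) in ℚ(x)⟨Dx⟩.
L = (116 + 1008·x + 968·x^2 + 2688·x^3 + 640·x^4 + 1024·x^5) + (-28 - 4·x + 8·x^2 + 200·x^3 + 480·x^4 + 384·x^5 + 512·x^6)·Dx + (29 + 252·x + 242·x^2 + 672·x^3 + 160·x^4 + 256·x^5)·Dx^2 + (-7 - x + 2·x^2 + 50·x^3 + 120·x^4 + 96·x^5 + 128·x^6)·Dx^3  (order 3).
h: a_k = 2, 8, 10, 14, 58, 654/5, 362, 92602/105, 2330, …
ICs: h(0) = 2, h′(0) = 8, h′′(0) = 20.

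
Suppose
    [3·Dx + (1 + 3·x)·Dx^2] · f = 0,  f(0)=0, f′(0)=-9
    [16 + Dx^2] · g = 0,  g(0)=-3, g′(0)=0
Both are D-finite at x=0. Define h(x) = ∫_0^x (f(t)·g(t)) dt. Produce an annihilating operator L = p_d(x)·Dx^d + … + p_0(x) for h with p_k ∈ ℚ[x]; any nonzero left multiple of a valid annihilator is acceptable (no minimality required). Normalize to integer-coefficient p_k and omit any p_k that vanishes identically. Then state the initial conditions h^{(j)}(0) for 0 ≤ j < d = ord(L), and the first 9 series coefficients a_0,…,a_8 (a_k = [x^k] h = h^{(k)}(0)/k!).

L = (2272 + 127488·x + 781056·x^2 + 1769472·x^3 + 1327104·x^4)·Dx + (4416 + 50112·x + 165888·x^2 + 165888·x^3)·Dx^2 + (1022 + 19392·x + 102816·x^2 + 221184·x^3 + 165888·x^4)·Dx^3 + (276 + 3132·x + 10368·x^2 + 10368·x^3)·Dx^4 + (55 + 714·x + 3375·x^2 + 6912·x^3 + 5184·x^4)·Dx^5  (order 5).
h: a_k = 0, 0, 27/2, -27/2, -135/4, 567/20, 129/10, -135/14, 807/280, …
ICs: h(0) = 0, h′(0) = 0, h′′(0) = 27, h′′′(0) = -81, h′′′′(0) = -810.

f: a_k = 0, -9, 27/2, -27, 243/4, -729/5, 729/2, -6561/7, 19683/8, …
g: a_k = -3, 0, 24, 0, -32, 0, 256/15, 0, -512/105, …
f·g: L₀ = L_f ⊗_s L_g, ord ≤ 2·2.
h=∫h₀ ⇒ L = L₀·Dx.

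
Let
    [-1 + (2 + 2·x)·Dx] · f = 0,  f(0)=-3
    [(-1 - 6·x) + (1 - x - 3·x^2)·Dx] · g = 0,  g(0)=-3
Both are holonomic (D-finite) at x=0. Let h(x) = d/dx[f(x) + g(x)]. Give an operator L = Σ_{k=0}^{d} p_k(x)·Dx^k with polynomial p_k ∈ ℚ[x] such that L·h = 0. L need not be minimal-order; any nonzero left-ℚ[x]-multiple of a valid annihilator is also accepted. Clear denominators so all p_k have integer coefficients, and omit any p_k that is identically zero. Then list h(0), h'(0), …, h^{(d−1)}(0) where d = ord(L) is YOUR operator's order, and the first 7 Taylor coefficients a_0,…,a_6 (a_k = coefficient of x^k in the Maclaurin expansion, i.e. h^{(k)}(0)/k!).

L = (-108 - 690·x - 1260·x^2 - 1620·x^3 - 810·x^4) + (-165 - 1476·x - 3819·x^2 - 6408·x^3 - 6345·x^4 - 2430·x^5)·Dx + (34 + 114·x + 134·x^2 - 378·x^3 - 1422·x^4 - 1530·x^5 - 540·x^6)·Dx^2  (order 2).
h: a_k = -9/2, -93/4, -1017/16, -7281/32, -153705/256, -893763/512, -9333429/2048, …
ICs: h(0) = -9/2, h′(0) = -93/4.

f: a_k = -3, -3/2, 3/8, -3/16, 15/128, -21/256, 63/1024, …
g: a_k = -3, -3, -12, -21, -57, -120, -291, …
Sum ⇒ L₀ = lclm(L_f,L_g) in ℚ(x)⟨Dx⟩.
Derive L from L₀ (diff closure).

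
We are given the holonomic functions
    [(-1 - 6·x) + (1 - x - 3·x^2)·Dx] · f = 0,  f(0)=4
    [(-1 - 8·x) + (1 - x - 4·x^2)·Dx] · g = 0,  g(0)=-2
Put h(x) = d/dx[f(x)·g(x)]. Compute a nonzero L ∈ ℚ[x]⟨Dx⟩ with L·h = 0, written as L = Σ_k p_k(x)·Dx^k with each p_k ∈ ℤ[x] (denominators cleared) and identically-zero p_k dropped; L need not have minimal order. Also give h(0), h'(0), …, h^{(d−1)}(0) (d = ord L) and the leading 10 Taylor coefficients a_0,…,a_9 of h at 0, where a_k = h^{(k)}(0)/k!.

L = (20 + 30·x - 12·x^2 - 768·x^3 - 708·x^4 + 2520·x^5 + 2880·x^6) + (-2 - 8·x + 57·x^2 + 64·x^3 - 330·x^4 - 285·x^5 + 588·x^6 + 576·x^7)·Dx  (order 1).
h: a_k = -16, -160, -600, -2688, -8960, -31536, -99120, -313984, -946440, -2836160, …
ICs: h(0) = -16.

f: a_k = 4, 4, 16, 28, 76, 160, 388, 868, 2032, 4636, …
g: a_k = -2, -2, -10, -18, -58, -130, -362, -882, -2330, -5858, …
Sym-product of L_f,L_g gives L₀ (≤ ord 1).
Differentiate: ansatz ord ≤ ord L₀ ⇒ L.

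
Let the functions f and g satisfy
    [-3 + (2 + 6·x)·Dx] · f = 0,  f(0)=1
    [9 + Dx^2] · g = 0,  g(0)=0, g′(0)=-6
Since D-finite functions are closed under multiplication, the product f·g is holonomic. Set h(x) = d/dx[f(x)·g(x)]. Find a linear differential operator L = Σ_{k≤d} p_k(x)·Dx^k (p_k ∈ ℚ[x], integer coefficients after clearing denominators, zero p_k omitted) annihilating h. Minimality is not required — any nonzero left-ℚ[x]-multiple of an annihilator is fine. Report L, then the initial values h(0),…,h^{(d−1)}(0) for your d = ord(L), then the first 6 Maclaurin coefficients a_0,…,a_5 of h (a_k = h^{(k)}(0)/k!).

f: a_k = 1, 3/2, -9/8, 27/16, -405/128, 1701/256, …
g: a_k = 0, -6, 0, 9, 0, -81/20, …
Sym-product of L_f,L_g gives L₀ (≤ ord 2).
Derive L from L₀ (diff closure).
L = (477 + 3888·x + 11016·x^2 + 15552·x^3 + 11664·x^4) + (-12 - 324·x - 1296·x^2 - 1296·x^3)·Dx + (28 + 264·x + 972·x^2 + 1728·x^3 + 1296·x^4)·Dx^2  (order 2).
h: a_k = -6, -18, 189/4, 27/2, 1539/64, -59049/320, …
ICs: h(0) = -6, h′(0) = -18.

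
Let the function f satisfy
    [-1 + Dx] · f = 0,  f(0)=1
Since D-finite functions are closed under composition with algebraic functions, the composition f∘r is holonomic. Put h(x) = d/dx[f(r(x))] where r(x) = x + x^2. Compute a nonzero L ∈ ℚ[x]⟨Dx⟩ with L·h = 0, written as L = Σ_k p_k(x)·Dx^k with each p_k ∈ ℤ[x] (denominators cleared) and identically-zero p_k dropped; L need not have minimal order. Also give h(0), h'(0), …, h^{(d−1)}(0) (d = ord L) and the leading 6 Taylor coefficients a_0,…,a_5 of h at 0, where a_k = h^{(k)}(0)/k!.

L = (3 + 4·x + 4·x^2) + (-1 - 2·x)·Dx  (order 1).
h: a_k = 1, 3, 7/2, 25/6, 27/8, 331/120, …
ICs: h(0) = 1.

f: a_k = 1, 1, 1/2, 1/6, 1/24, 1/120, …
Change of var in L_f (x↦r) gives L₀.
Derive L from L₀ (diff closure).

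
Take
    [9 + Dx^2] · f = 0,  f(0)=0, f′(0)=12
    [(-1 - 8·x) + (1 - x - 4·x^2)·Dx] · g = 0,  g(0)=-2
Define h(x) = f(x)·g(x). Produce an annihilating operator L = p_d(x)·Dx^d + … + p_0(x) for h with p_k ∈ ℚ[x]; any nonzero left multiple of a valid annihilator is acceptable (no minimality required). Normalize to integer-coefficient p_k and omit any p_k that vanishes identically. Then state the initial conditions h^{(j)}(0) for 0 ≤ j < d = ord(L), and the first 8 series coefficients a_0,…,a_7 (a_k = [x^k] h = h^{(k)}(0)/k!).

f: a_k = 0, 12, 0, -18, 0, 81/10, 0, -243/140, …
g: a_k = -2, -2, -10, -18, -58, -130, -362, -882, …
h₀=f·g: eliminate ⇒ L₀, order ≤ 2·1.
L = (-1 + 9·x + 36·x^2) + (2 + 16·x)·Dx + (-1 + x + 4·x^2)·Dx^2  (order 2).
h: a_k = 0, -24, -24, -84, -180, -2661/5, -6261/5, -236427/70, …
ICs: h(0) = 0, h′(0) = -24.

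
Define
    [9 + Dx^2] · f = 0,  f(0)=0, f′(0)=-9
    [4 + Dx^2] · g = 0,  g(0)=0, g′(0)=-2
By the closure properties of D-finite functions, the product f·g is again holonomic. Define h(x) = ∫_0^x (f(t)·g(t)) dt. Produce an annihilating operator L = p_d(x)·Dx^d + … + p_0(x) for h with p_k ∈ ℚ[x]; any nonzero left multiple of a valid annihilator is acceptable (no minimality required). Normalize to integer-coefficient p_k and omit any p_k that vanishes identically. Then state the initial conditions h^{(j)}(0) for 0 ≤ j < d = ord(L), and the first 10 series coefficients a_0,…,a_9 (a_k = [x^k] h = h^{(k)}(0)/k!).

f: a_k = 0, -9, 0, 27/2, 0, -243/40, 0, 729/560, 0, -729/4480, …
g: a_k = 0, -2, 0, 4/3, 0, -4/15, 0, 8/315, 0, -4/2835, …
f·g: L₀ = L_f ⊗_s L_g, ord ≤ 2·2.
∫: right-multiply L₀ by Dx.
L = 25·Dx + 26·Dx^3 + Dx^5  (order 5).
h: a_k = 0, 0, 0, 6, 0, -39/5, 0, 93/20, 0, -4069/2520, …
ICs: h(0) = 0, h′(0) = 0, h′′(0) = 0, h′′′(0) = 36, h′′′′(0) = 0.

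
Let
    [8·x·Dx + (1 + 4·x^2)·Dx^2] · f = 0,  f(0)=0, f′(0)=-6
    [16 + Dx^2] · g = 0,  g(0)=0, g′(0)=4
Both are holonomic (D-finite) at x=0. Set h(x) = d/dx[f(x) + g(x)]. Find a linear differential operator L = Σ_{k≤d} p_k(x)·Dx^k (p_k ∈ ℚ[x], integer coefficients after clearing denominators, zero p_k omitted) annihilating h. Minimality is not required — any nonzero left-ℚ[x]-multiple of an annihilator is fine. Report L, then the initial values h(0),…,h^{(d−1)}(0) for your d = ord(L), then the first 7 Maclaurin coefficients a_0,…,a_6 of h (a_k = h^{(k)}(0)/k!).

f: a_k = 0, -6, 0, 8, 0, -96/5, 0, …
g: a_k = 0, 4, 0, -32/3, 0, 128/15, 0, …
L₀ := lclm(L_f,L_g); ord L₀ ≤ 2+2.
h₀' ⇒ L via d/dx closure of L₀.
L = (-512·x + 5120·x^3 + 4096·x^5) + (16 + 512·x^2 + 2304·x^4 + 2048·x^6)·Dx + (-32·x + 320·x^3 + 256·x^5)·Dx^2 + (1 + 32·x^2 + 144·x^4 + 128·x^6)·Dx^3  (order 3).
h: a_k = -2, 0, -8, 0, -160/3, 0, 16256/45, …
ICs: h(0) = -2, h′(0) = 0, h′′(0) = -16.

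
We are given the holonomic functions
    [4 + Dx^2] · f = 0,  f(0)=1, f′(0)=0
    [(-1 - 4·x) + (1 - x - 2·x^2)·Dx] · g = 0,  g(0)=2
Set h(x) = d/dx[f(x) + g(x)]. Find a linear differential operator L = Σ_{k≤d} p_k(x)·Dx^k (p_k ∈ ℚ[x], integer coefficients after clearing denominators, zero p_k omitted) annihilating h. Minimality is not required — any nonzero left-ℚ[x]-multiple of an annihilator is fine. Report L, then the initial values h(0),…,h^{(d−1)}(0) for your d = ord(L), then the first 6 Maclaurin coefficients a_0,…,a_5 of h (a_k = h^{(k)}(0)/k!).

L = (576 + 2400·x + 5616·x^2 + 3360·x^3 + 3840·x^4 + 1152·x^5 + 768·x^6) + (-68 - 236·x + 240·x^2 + 488·x^3 + 560·x^4 + 672·x^5 + 448·x^6 + 256·x^7)·Dx + (144 + 600·x + 1404·x^2 + 840·x^3 + 960·x^4 + 288·x^5 + 192·x^6)·Dx^2 + (-17 - 59·x + 60·x^2 + 122·x^3 + 140·x^4 + 168·x^5 + 112·x^6 + 64·x^7)·Dx^3  (order 3).
h: a_k = 2, 8, 30, 272/3, 210, 7732/15, …
ICs: h(0) = 2, h′(0) = 8, h′′(0) = 60.

f: a_k = 1, 0, -2, 0, 2/3, 0, …
g: a_k = 2, 2, 6, 10, 22, 42, …
Weyl lclm of L_f,L_g ⇒ L₀ (ord ≤ 3).
h=h₀': d/dx-closure on L₀ ⇒ L.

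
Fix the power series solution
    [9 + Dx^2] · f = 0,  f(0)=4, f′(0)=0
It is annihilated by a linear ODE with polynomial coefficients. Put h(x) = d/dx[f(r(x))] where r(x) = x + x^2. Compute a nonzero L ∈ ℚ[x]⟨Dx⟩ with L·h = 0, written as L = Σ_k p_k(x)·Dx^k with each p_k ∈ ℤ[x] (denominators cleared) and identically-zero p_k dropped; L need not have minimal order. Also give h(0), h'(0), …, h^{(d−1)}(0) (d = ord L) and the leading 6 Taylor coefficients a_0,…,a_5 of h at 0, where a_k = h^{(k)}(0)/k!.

L = (21 + 72·x + 216·x^2 + 288·x^3 + 144·x^4) + (-6 - 12·x)·Dx + (1 + 4·x + 4·x^2)·Dx^2  (order 2).
h: a_k = 0, -36, -108, -18, 270, 4617/10, …
ICs: h(0) = 0, h′(0) = -36.

f: a_k = 4, 0, -18, 0, 27/2, 0, …
Substitute x→r, Dx→(1/r')Dx; clear ⇒ L₀.
h₀' ⇒ L via d/dx closure of L₀.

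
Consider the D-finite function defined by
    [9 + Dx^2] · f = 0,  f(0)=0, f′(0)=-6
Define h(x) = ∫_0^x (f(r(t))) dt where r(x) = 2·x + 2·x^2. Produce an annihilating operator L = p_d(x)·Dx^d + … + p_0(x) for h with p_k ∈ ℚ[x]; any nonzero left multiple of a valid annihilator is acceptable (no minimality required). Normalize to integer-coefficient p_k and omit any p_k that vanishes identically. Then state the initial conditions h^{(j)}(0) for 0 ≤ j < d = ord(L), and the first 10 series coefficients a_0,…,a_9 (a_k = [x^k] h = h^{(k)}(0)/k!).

f: a_k = 0, -6, 0, 9, 0, -81/20, 0, 243/280, 0, -243/2240, …
h₀=f(r): pull back L_f along r ⇒ L₀.
h=∫₀ˣh₀: take L = L₀·Dx.
L = (36 + 216·x + 432·x^2 + 288·x^3)·Dx - 2·Dx^2 + (1 + 2·x)·Dx^3  (order 3).
h: a_k = 0, 0, -6, -4, 18, 216/5, 72/5, -576/7, -5184/35, -288/5, …
ICs: h(0) = 0, h′(0) = 0, h′′(0) = -12.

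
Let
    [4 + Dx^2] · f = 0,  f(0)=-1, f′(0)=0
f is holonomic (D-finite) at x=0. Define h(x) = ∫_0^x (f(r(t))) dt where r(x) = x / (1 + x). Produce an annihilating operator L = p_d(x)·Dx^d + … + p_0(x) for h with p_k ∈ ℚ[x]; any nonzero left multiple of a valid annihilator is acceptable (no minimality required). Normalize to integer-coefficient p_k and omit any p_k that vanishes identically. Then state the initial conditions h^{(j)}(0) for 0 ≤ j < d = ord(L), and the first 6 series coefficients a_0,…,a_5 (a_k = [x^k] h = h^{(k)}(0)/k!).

f: a_k = -1, 0, 2, 0, -2/3, 0, …
f∘r: x↦r, Dx↦Dx/r' in L_f ⇒ L₀.
∫: right-multiply L₀ by Dx.
L = 4·Dx + (2 + 6·x + 6·x^2 + 2·x^3)·Dx^2 + (1 + 4·x + 6·x^2 + 4·x^3 + x^4)·Dx^3  (order 3).
h: a_k = 0, -1, 0, 2/3, -1, 16/15, …
ICs: h(0) = 0, h′(0) = -1, h′′(0) = 0.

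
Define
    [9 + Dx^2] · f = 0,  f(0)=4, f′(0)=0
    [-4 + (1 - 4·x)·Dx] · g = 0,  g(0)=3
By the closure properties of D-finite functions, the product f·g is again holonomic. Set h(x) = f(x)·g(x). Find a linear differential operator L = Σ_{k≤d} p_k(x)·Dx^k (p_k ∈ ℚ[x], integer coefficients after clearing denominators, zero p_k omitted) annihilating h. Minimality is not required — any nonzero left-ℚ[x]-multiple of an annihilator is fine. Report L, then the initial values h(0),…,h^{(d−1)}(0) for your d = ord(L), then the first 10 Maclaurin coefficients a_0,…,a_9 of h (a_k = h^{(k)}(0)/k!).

f: a_k = 4, 0, -18, 0, 27/2, 0, -81/20, 0, 729/1120, 0, …
g: a_k = 3, 12, 48, 192, 768, 3072, 12288, 49152, 196608, 786432, …
L₀ := L_f ⊗_s L_g (sym. prod.), ord ≤ 2.
L = (-9 + 36·x) + 8·Dx + (-1 + 4·x)·Dx^2  (order 2).
h: a_k = 12, 48, 138, 552, 4497/2, 8994, 719277/20, 719277/5, 644474379/1120, 644474379/280, …
ICs: h(0) = 12, h′(0) = 48.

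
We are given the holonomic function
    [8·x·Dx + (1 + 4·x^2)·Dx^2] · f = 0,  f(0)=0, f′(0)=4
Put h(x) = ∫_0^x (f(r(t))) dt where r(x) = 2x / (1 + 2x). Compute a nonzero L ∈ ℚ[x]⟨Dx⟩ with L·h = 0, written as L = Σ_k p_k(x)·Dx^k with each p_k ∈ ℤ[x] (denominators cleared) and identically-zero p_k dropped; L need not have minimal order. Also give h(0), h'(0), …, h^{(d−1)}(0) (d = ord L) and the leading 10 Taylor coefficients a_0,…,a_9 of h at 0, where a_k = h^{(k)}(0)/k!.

L = (4 + 40·x)·Dx^2 + (1 + 4·x + 20·x^2)·Dx^3  (order 3).
h: a_k = 0, 0, 4, -16/3, -8/3, 192/5, -1216/15, -2816/21, 8896/7, -7168/3, …
ICs: h(0) = 0, h′(0) = 0, h′′(0) = 8.

f: a_k = 0, 4, 0, -16/3, 0, 64/5, 0, -256/7, 0, 1024/9, …
f∘r: x↦r, Dx↦Dx/r' in L_f ⇒ L₀.
Integrate: L := L₀·Dx.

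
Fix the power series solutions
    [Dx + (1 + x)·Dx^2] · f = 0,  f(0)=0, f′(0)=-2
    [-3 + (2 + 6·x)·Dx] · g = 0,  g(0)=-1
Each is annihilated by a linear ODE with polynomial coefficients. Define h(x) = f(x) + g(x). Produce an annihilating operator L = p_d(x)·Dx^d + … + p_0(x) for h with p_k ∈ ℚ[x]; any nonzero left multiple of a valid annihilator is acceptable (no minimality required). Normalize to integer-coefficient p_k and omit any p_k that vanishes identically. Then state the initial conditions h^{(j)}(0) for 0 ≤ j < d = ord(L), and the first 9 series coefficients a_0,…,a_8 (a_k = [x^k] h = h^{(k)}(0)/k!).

f: a_k = 0, -2, 1, -2/3, 1/2, -2/5, 1/3, -2/7, 1/4, …
g: a_k = -1, -3/2, 9/8, -27/16, 405/128, -1701/256, 15309/1024, -72171/2048, 2814669/32768, …
f+g: L₀ = lclm(L_f,L_g), ord ≤ 2+1.
L = (-15 + 9·x)·Dx + (-19 - 6·x + 45·x^2)·Dx^2 + (-2 - 2·x + 18·x^2 + 18·x^3)·Dx^3  (order 3).
h: a_k = -1, -7/2, 17/8, -113/48, 469/128, -9017/1280, 46951/3072, -509293/14336, 2822861/32768, …
ICs: h(0) = -1, h′(0) = -7/2, h′′(0) = 17/4.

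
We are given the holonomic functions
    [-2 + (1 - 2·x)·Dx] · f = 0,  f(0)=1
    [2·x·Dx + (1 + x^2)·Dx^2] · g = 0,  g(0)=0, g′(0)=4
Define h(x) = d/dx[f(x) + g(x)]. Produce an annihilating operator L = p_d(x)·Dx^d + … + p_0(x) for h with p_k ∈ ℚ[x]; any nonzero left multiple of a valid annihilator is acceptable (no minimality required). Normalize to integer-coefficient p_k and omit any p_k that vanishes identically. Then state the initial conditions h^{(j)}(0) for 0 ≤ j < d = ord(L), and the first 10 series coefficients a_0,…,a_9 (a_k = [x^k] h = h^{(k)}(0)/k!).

L = (-4 + 32·x + 12·x^2) + (13 - 4·x + 25·x^2 + 12·x^3)·Dx + (-2 + 3·x + 3·x^3 + 2·x^4)·Dx^2  (order 2).
h: a_k = 6, 8, 20, 64, 164, 384, 892, 2048, 4612, 10240, …
ICs: h(0) = 6, h′(0) = 8.

f: a_k = 1, 2, 4, 8, 16, 32, 64, 128, 256, 512, …
g: a_k = 0, 4, 0, -4/3, 0, 4/5, 0, -4/7, 0, 4/9, …
Weyl lclm of L_f,L_g ⇒ L₀ (ord ≤ 3).
Derive L from L₀ (diff closure).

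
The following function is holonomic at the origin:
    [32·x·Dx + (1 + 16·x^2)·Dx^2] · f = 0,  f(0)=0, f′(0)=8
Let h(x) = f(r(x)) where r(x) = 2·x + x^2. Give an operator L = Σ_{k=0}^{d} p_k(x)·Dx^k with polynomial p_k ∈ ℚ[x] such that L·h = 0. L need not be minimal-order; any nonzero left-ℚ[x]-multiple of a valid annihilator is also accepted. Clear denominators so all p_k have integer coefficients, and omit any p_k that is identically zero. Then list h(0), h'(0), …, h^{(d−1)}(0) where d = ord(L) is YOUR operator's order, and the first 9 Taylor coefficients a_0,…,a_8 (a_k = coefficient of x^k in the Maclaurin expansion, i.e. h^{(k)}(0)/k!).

L = (-1 + 128·x + 256·x^2 + 192·x^3 + 48·x^4)·Dx + (1 + x + 64·x^2 + 128·x^3 + 80·x^4 + 16·x^5)·Dx^2  (order 2).
h: a_k = 0, 16, 8, -1024/3, -512, 64256/5, 98176/3, -3964928/7, -2080768, …
ICs: h(0) = 0, h′(0) = 16.

f: a_k = 0, 8, 0, -128/3, 0, 2048/5, 0, -32768/7, 0, …
Change of var in L_f (x↦r) gives L₀.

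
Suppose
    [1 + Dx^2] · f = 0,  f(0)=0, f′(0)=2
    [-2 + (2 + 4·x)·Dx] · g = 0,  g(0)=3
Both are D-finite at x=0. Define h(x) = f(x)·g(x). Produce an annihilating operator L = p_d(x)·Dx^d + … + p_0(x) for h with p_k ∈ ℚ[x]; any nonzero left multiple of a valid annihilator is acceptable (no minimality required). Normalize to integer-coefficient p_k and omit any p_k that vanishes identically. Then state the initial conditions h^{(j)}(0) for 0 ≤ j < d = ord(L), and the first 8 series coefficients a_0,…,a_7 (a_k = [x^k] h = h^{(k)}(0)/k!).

f: a_k = 0, 2, 0, -1/3, 0, 1/60, 0, -1/2520, …
g: a_k = 3, 3, -3/2, 3/2, -15/8, 21/8, -63/16, 99/16, …
Sym-product of L_f,L_g gives L₀ (≤ ord 2).
L = (4 + 4·x + 4·x^2) + (-2 - 4·x)·Dx + (1 + 4·x + 4·x^2)·Dx^2  (order 2).
h: a_k = 0, 6, 6, -4, 2, -16/5, 24/5, -764/105, …
ICs: h(0) = 0, h′(0) = 6.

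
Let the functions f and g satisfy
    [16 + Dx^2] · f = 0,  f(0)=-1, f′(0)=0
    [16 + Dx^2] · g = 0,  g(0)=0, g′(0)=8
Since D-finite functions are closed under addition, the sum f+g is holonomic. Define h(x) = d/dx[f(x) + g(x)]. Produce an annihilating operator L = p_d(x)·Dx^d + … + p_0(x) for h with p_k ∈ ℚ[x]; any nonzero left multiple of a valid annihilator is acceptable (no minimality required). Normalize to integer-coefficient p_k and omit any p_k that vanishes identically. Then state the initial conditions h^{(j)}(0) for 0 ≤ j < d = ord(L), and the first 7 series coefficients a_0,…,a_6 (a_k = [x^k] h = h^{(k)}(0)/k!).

L = 16 + Dx^2  (order 2).
h: a_k = 8, 16, -64, -128/3, 256/3, 512/15, -2048/45, …
ICs: h(0) = 8, h′(0) = 16.

f: a_k = -1, 0, 8, 0, -32/3, 0, 256/45, …
g: a_k = 0, 8, 0, -64/3, 0, 256/15, 0, …
h₀=f+g: left-lcm gives L₀, ord ≤ 4.
Derive L from L₀ (diff closure).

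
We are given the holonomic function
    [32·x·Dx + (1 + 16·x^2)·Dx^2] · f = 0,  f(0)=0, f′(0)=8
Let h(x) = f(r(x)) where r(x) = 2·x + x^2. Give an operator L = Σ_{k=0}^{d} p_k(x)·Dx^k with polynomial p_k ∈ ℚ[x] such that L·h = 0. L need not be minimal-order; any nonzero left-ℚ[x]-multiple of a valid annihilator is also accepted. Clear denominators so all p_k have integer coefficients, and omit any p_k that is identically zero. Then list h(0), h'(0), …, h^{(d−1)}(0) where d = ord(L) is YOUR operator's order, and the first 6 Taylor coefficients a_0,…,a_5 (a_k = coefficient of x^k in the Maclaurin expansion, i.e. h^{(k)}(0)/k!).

f: a_k = 0, 8, 0, -128/3, 0, 2048/5, …
Change of var in L_f (x↦r) gives L₀.
L = (-1 + 128·x + 256·x^2 + 192·x^3 + 48·x^4)·Dx + (1 + x + 64·x^2 + 128·x^3 + 80·x^4 + 16·x^5)·Dx^2  (order 2).
h: a_k = 0, 16, 8, -1024/3, -512, 64256/5, …
ICs: h(0) = 0, h′(0) = 16.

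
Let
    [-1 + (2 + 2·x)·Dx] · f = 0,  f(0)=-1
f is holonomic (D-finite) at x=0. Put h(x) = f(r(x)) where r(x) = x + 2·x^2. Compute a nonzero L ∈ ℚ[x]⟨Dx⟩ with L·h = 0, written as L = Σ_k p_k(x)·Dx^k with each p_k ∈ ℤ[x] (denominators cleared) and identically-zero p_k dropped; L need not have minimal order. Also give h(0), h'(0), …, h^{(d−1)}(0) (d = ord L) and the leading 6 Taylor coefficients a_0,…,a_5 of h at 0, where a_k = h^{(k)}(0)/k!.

f: a_k = -1, -1/2, 1/8, -1/16, 5/128, -7/256, …
h₀=f(r): pull back L_f along r ⇒ L₀.
L = (-1 - 4·x) + (2 + 2·x + 4·x^2)·Dx  (order 1).
h: a_k = -1, -1/2, -7/8, 7/16, 21/128, -119/256, …
ICs: h(0) = -1.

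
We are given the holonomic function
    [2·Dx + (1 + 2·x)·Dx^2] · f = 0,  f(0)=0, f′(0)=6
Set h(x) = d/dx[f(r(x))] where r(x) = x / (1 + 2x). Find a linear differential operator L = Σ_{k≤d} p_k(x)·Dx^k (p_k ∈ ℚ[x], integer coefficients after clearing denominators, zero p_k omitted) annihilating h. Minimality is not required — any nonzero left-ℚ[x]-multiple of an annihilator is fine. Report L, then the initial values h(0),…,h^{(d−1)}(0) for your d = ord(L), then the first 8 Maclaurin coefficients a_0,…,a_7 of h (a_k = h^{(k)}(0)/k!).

f: a_k = 0, 6, -6, 8, -12, 96/5, -32, 384/7, …
Substitute x→r, Dx→(1/r')Dx; clear ⇒ L₀.
Derive L from L₀ (diff closure).
L = (6 + 16·x) + (1 + 6·x + 8·x^2)·Dx  (order 1).
h: a_k = 6, -36, 168, -720, 2976, -12096, 48768, -195840, …
ICs: h(0) = 6.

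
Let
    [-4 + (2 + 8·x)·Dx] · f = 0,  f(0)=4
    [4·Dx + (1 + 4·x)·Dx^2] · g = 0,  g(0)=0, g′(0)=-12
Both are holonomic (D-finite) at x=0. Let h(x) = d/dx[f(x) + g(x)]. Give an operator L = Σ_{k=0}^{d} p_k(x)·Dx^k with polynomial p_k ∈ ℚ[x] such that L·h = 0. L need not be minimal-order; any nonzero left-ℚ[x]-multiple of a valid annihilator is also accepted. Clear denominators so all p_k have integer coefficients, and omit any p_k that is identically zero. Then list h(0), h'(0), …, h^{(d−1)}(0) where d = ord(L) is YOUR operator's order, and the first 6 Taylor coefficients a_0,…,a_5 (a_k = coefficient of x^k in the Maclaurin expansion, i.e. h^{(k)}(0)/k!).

L = 8 + (10 + 40·x)·Dx + (1 + 8·x + 16·x^2)·Dx^2  (order 2).
h: a_k = -4, 32, -144, 608, -2512, 10272, …
ICs: h(0) = -4, h′(0) = 32.

f: a_k = 4, 8, -8, 16, -40, 112, …
g: a_k = 0, -12, 24, -64, 192, -3072/5, …
Sum ⇒ L₀ = lclm(L_f,L_g) in ℚ(x)⟨Dx⟩.
Differentiate: ansatz ord ≤ ord L₀ ⇒ L.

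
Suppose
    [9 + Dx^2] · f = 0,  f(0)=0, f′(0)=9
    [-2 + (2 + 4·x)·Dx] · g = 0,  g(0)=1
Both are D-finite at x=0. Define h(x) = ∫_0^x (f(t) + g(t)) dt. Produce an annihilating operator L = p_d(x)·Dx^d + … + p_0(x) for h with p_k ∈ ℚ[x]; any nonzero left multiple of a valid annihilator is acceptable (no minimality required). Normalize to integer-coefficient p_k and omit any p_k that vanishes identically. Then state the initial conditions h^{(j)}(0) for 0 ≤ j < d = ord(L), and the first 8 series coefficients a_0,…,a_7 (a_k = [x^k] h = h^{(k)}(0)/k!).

f: a_k = 0, 9, 0, -27/2, 0, 243/40, 0, -729/560, …
g: a_k = 1, 1, -1/2, 1/2, -5/8, 7/8, -21/16, 33/16, …
L₀ := lclm(L_f,L_g); ord L₀ ≤ 2+1.
h=∫₀ˣh₀: take L = L₀·Dx.
L = (-54 - 162·x - 162·x^2)·Dx + (36 + 234·x + 486·x^2 + 324·x^3)·Dx^2 + (-6 - 18·x - 18·x^2)·Dx^3 + (4 + 26·x + 54·x^2 + 36·x^3)·Dx^4  (order 4).
h: a_k = 0, 1, 5, -1/6, -13/4, -1/8, 139/120, -3/16, …
ICs: h(0) = 0, h′(0) = 1, h′′(0) = 10, h′′′(0) = -1.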